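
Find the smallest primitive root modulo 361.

2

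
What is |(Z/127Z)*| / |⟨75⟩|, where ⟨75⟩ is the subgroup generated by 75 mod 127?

7

Since 75 ∈ (Z/127Z)^×, its order divides φ(127) = 127 − 1 = 126 = 2 · 3^2 · 7.
Divisors of 126: 1, 2, 3, 6, 7, 9, 14, 18, 21, 42, 63, 126.
Test each divisor d:
75^1 ≡ 75
75^2 ≡ 37
75^3 ≡ 108
75^6 ≡ 107
75^7 ≡ 24
75^9 ≡ 126
75^14 ≡ 68
75^18 ≡ 1
So ord_127(75) = 18, hence |⟨75⟩| = 18.
Index = |(Z/127Z)^×| / |⟨75⟩| = 126 / 18 = 7.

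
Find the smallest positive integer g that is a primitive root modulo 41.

φ(41) = 41 − 1 = 40 = 2^3 · 5.
g is a primitive root iff g^(40/q) ≢ 1 (mod 41) for each prime q ∈ {2, 5}.
g = 2: 2^20 ≡ 1 — hits 1, so not a primitive root.
g = 3: 3^20 ≡ 40; 3^8 ≡ 1 — hits 1, so not a primitive root.
g = 4: 4^20 ≡ 1 — hits 1, so not a primitive root.
g = 5: 5^20 ≡ 1 — hits 1, so not a primitive root.
g = 6: 6^20 ≡ 40; 6^8 ≡ 10 — none is 1, so 6 is a primitive root.
Hence the least primitive root of 41 is 6.

6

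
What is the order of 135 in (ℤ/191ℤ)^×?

Since 135 ∈ (Z/191Z)^×, its order divides φ(191) = 191 − 1 = 190 = 2 · 5 · 19.
Divisors of 190: 1, 2, 5, 10, 19, 38, 95, 190.
Test each divisor d:
135^1 ≡ 135 (mod 191)
135^2 ≡ 80 (mod 191)
135^5 ≡ 107 (mod 191)
135^10 ≡ 180 (mod 191)
135^19 ≡ 49 (mod 191)
135^38 ≡ 109 (mod 191)
135^95 ≡ 1 (mod 191) ✓
Hence ord(135) = 95.

95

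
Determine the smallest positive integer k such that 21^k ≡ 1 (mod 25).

ord(21) | φ(25) = φ(5^2) = 5·(5−1) = 20 = 2^2 · 5.
Divisors of 20: 1, 2, 4, 5, 10, 20.
Check 21^d mod 25 for each divisor in increasing order:
21^1 ≡ 21 (mod 25)
21^2 ≡ 16 (mod 25)
21^4 ≡ 6 (mod 25)
21^5 ≡ 1 (mod 25) ✓
So ord_25(21) = 5.

5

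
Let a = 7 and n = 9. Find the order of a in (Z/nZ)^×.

3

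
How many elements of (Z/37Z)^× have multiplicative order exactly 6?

2

φ(37) = 37 − 1 = 36 = 2^2 · 3^2.
(Z/37Z)^× is cyclic (|G| = 36); a cyclic group of order m has exactly φ(d) elements of each order d | m, and none otherwise.
6 = 2 · 3 divides 36, and φ(6) = 2.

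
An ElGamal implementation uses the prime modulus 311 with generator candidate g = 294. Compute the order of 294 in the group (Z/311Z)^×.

155

Since 294 ∈ (Z/311Z)^×, its order divides φ(311) = 311 − 1 = 310 = 2 · 5 · 31.
Divisors of 310: 1, 2, 5, 10, 31, 62, 155, 310.
Check 294^d mod 311 for each divisor in increasing order:
294^1 ≡ 294 (mod 311)
294^2 ≡ 289 (mod 311)
294^5 ≡ 169 (mod 311)
294^10 ≡ 260 (mod 311)
294^31 ≡ 6 (mod 311)
294^62 ≡ 36 (mod 311)
294^155 ≡ 1 (mod 311) ✓
So ord_311(294) = 155.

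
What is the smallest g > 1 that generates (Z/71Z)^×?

φ(71) = 71 − 1 = 70 = 2 · 5 · 7.
Test candidates g = 2, 3, … against the prime factors q ∈ {2, 5, 7} of φ(71): g is a generator iff g^(70/q) ≢ 1 for every such q.
g = 2: 2^35 ≡ 1 — hits 1, so not a primitive root.
g = 3: 3^35 ≡ 1 — hits 1, so not a primitive root.
g = 4: 4^35 ≡ 1 — hits 1, so not a primitive root.
g = 5: 5^35 ≡ 1 — hits 1, so not a primitive root.
g = 6: 6^35 ≡ 1 — hits 1, so not a primitive root.
g = 7: 7^35 ≡ 70; 7^14 ≡ 54; 7^10 ≡ 45 — none is 1, so 7 is a primitive root.
The smallest primitive root modulo 71 is 7.

7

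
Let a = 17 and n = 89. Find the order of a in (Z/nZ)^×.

44

The order of 17 must divide φ(89) = 89 − 1 = 88 = 2^3 · 11.
Divisors of 88: 1, 2, 4, 8, 11, 22, 44, 88.
Test each divisor d:
17^1 ≡ 17 (mod 89)
17^2 ≡ 22 (mod 89)
17^4 ≡ 39 (mod 89)
17^8 ≡ 8 (mod 89)
17^11 ≡ 55 (mod 89)
17^22 ≡ 88 (mod 89)
17^44 ≡ 1 (mod 89) ✓
The smallest such exponent is 44, so the order of 17 is 44.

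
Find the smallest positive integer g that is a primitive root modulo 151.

6

φ(151) = 151 − 1 = 150 = 2 · 3 · 5^2.
g is a primitive root iff g^(150/q) ≢ 1 (mod 151) for each prime q ∈ {2, 3, 5}.
g = 2: 2^75 ≡ 1 — hits 1, so not a primitive root.
g = 3: 3^75 ≡ 150; 3^50 ≡ 1 — hits 1, so not a primitive root.
g = 4: 4^75 ≡ 1 — hits 1, so not a primitive root.
g = 5: 5^75 ≡ 1 — hits 1, so not a primitive root.
g = 6: 6^75 ≡ 150; 6^50 ≡ 32; 6^30 ≡ 59 — none is 1, so 6 is a primitive root.
Hence the least primitive root of 151 is 6.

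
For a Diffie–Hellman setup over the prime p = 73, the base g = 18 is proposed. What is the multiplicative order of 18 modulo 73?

By Lagrange's theorem, ord_73(18) divides φ(73) = 73 − 1 = 72 = 2^3 · 3^2.
Divisors of 72: 1, 2, 3, 4, 6, 8, 9, 12, 18, 24, 36, 72.
Test each divisor d:
18^1 ≡ 18 (mod 73)
18^2 ≡ 32 (mod 73)
18^3 ≡ 65 (mod 73)
18^4 ≡ 2 (mod 73)
18^6 ≡ 64 (mod 73)
18^8 ≡ 4 (mod 73)
18^9 ≡ 72 (mod 73)
18^12 ≡ 8 (mod 73)
18^18 ≡ 1 (mod 73) ✓
So ord_73(18) = 18.

18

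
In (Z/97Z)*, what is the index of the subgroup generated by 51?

The order of 51 must divide φ(97) = 97 − 1 = 96 = 2^5 · 3.
Divisors of 96: 1, 2, 3, 4, 6, 8, 12, 16, 24, 32, 48, 96.
Check 51^d mod 97 for each divisor in increasing order:
51^1 ≡ 51
51^2 ≡ 79
51^3 ≡ 52
51^4 ≡ 33
51^6 ≡ 85
51^8 ≡ 22
51^12 ≡ 47
51^16 ≡ 96
51^24 ≡ 75
51^32 ≡ 1
The order of 51 is 32, so the subgroup it generates has 32 elements.
The index is φ(97) / ord(51) = 96 / 32 = 3.

3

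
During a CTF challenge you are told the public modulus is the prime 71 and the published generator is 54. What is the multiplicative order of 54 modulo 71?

5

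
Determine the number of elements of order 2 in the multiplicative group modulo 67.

φ(67) = 67 − 1 = 66 = 2 · 3 · 11.
Since (Z/67Z)^× is cyclic of order 66, the number of elements of order d is φ(d) when d | 66 and 0 otherwise.
2 | 66, and φ(2) = 2 − 1 = 1.

1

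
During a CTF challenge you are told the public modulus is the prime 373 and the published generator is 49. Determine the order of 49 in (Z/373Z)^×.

ord(49) | φ(373) = 373 − 1 = 372 = 2^2 · 3 · 31.
Divisors of 372: 1, 2, 3, 4, 6, 12, 31, 62, 93, 124, 186, 372.
Check 49^d mod 373 for each divisor in increasing order:
49^1 ≡ 49
49^2 ≡ 163
49^3 ≡ 154
49^4 ≡ 86
49^6 ≡ 217
49^12 ≡ 91
49^31 ≡ 1
Hence ord(49) = 31.

31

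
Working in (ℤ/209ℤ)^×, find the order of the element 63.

90

ord(63) | φ(209) = φ(11·19) = (11−1)·(19−1) = 10·18 = 180 = 2^2 · 3^2 · 5.
Divisors of 180: 1, 2, 3, 4, 5, 6, 9, 10, 12, 15, 18, 20, 30, 36, 45, 60, 90, 180.
Check 63^d mod 209 for each divisor in increasing order:
63^1 ≡ 63 (mod 209)
63^2 ≡ 207 (mod 209)
63^3 ≡ 83 (mod 209)
63^4 ≡ 4 (mod 209)
63^5 ≡ 43 (mod 209)
63^6 ≡ 201 (mod 209)
63^9 ≡ 172 (mod 209)
63^10 ≡ 177 (mod 209)
63^12 ≡ 64 (mod 209)
63^15 ≡ 87 (mod 209)
63^18 ≡ 115 (mod 209)
63^20 ≡ 188 (mod 209)
63^30 ≡ 45 (mod 209)
63^36 ≡ 58 (mod 209)
63^45 ≡ 153 (mod 209)
63^60 ≡ 144 (mod 209)
63^90 ≡ 1 (mod 209) ✓
The smallest such exponent is 90, so the order of 63 is 90.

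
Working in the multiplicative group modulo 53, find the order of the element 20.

52

ord(20) | φ(53) = 53 − 1 = 52 = 2^2 · 13.
Divisors of 52: 1, 2, 4, 13, 26, 52.
Test each divisor d:
20^1 ≡ 20 (mod 53)
20^2 ≡ 29 (mod 53)
20^4 ≡ 46 (mod 53)
20^13 ≡ 30 (mod 53)
20^26 ≡ 52 (mod 53)
20^52 ≡ 1 (mod 53) ✓
Therefore the multiplicative order of 20 modulo 53 is 52.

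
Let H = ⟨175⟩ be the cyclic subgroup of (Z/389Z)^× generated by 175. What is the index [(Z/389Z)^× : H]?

The order of 175 must divide φ(389) = 389 − 1 = 388 = 2^2 · 97.
Divisors of 388: 1, 2, 4, 97, 194, 388.
Evaluate successive powers at the divisors of 388:
175^1 ≡ 175
175^2 ≡ 283
175^4 ≡ 344
175^97 ≡ 1
Thus |⟨175⟩| = ord(175) = 97.
Index = |(Z/389Z)^×| / |⟨175⟩| = 388 / 97 = 4.

4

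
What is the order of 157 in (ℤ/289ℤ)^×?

The order of 157 must divide φ(289) = φ(17^2) = 17·(17−1) = 272 = 2^4 · 17.
Divisors of 272: 1, 2, 4, 8, 16, 17, 34, 68, 136, 272.
Evaluate successive powers at the divisors of 272:
157^1 ≡ 157 (mod 289)
157^2 ≡ 84 (mod 289)
157^4 ≡ 120 (mod 289)
157^8 ≡ 239 (mod 289)
157^16 ≡ 188 (mod 289)
157^17 ≡ 38 (mod 289)
157^34 ≡ 288 (mod 289)
157^68 ≡ 1 (mod 289) ✓
The smallest such exponent is 68, so the order of 157 is 68.

68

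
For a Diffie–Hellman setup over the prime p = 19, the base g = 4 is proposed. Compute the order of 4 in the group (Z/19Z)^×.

9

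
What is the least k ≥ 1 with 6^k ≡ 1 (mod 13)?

12

ord(6) | φ(13) = 13 − 1 = 12 = 2^2 · 3.
Divisors of 12: 1, 2, 3, 4, 6, 12.
Check 6^d mod 13 for each divisor in increasing order:
6^1 ≡ 6
6^2 ≡ 10
6^3 ≡ 8
6^4 ≡ 9
6^6 ≡ 12
6^12 ≡ 1
So ord_13(6) = 12.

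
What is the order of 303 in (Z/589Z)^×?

ord(303) | φ(589) = φ(19·31) = (19−1)·(31−1) = 18·30 = 540 = 2^2 · 3^3 · 5.
Divisors of 540: 1, 2, 3, 4, 5, 6, 9, 10, 12, 15, 18, 20, 27, 30, 36, 45, 54, 60, 90, 108, 135, 180, 270, 540.
Test each divisor d:
303^1 ≡ 303
303^2 ≡ 514
303^3 ≡ 246
303^4 ≡ 324
303^5 ≡ 398
303^6 ≡ 438
303^9 ≡ 550
303^10 ≡ 552
303^12 ≡ 419
303^15 ≡ 588
303^18 ≡ 343
303^20 ≡ 191
303^27 ≡ 170
303^30 ≡ 1
So ord_589(303) = 30.

30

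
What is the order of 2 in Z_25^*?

20

The order of 2 must divide φ(25) = φ(5^2) = 5·(5−1) = 20 = 2^2 · 5.
Divisors of 20: 1, 2, 4, 5, 10, 20.
Evaluate successive powers at the divisors of 20:
2^1 ≡ 2 (mod 25)
2^2 ≡ 4 (mod 25)
2^4 ≡ 16 (mod 25)
2^5 ≡ 7 (mod 25)
2^10 ≡ 24 (mod 25)
2^20 ≡ 1 (mod 25) ✓
Hence ord(2) = 20.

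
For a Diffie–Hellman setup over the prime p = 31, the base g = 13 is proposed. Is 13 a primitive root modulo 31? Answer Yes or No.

Yes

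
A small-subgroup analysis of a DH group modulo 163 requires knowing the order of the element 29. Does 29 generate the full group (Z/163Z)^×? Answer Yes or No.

Yes

φ(163) = 163 − 1 = 162 = 2 · 3^4.
29 is a primitive root mod 163 iff 29^(φ(163)/q) ≢ 1 for every prime q | φ(163), i.e. q ∈ {2, 3}.
29^81 ≡ 162 (mod 163)  [q = 2: ≢ 1 ✓]
29^54 ≡ 58 (mod 163)  [q = 3: ≢ 1 ✓]
None equal 1, so ord_163(29) = 162: 29 is a primitive root.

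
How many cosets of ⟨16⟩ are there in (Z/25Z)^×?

4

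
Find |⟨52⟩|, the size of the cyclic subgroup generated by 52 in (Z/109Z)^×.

ord(52) | φ(109) = 109 − 1 = 108 = 2^2 · 3^3.
Divisors of 108: 1, 2, 3, 4, 6, 9, 12, 18, 27, 36, 54, 108.
Evaluate successive powers at the divisors of 108:
52^1 ≡ 52 (mod 109)
52^2 ≡ 88 (mod 109)
52^3 ≡ 107 (mod 109)
52^4 ≡ 5 (mod 109)
52^6 ≡ 4 (mod 109)
52^9 ≡ 101 (mod 109)
52^12 ≡ 16 (mod 109)
52^18 ≡ 64 (mod 109)
52^27 ≡ 33 (mod 109)
52^36 ≡ 63 (mod 109)
52^54 ≡ 108 (mod 109)
52^108 ≡ 1 (mod 109) ✓
So ord_109(52) = 108.

108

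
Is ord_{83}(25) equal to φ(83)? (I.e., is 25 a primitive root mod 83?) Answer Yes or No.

φ(83) = 83 − 1 = 82 = 2 · 41.
Test 25^(82/q) mod 83 for each prime factor q of 82:
25^41 ≡ 1 (mod 83)  [q = 2: ≡ 1 ✗]
25^2 ≡ 44 (mod 83)  [q = 41: ≢ 1 ✓]
The check at q = 2 fails, so 25 generates a proper subgroup.

No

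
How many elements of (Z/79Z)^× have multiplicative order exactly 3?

2

φ(79) = 79 − 1 = 78 = 2 · 3 · 13.
Since (Z/79Z)^× is cyclic of order 78, the number of elements of order d is φ(d) when d | 78 and 0 otherwise.
3 | 78, and φ(3) = 3 − 1 = 2.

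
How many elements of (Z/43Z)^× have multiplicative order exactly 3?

2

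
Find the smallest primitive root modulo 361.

2

φ(361) = φ(19^2) = 19·(19−1) = 342 = 2 · 3^2 · 19.
Test candidates g = 2, 3, … against the prime factors q ∈ {2, 3, 19} of φ(361): g is a generator iff g^(342/q) ≢ 1 for every such q.
g = 2: 2^171 ≡ 360; 2^114 ≡ 292; 2^18 ≡ 58 — none is 1, so 2 is a primitive root.
So 2 is the smallest generator of (Z/361Z)^×.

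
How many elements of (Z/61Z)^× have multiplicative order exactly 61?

0

φ(61) = 61 − 1 = 60 = 2^2 · 3 · 5.
(Z/61Z)^× is cyclic (|G| = 60); a cyclic group of order m has exactly φ(d) elements of each order d | m, and none otherwise.
Here 60 is not a multiple of 61, so there are no elements of order 61.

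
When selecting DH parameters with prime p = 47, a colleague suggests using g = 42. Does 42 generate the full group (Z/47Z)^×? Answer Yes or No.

No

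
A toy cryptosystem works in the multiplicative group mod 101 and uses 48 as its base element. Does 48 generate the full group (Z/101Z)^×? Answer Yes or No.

Yes

φ(101) = 101 − 1 = 100 = 2^2 · 5^2.
An element g generates (Z/101Z)^× iff g^(100/q) ≢ 1 (mod 101) for each prime q ∈ {2, 5}.
48^50 ≡ 100 (mod 101)  [q = 2: ≢ 1 ✓]
48^20 ≡ 87 (mod 101)  [q = 5: ≢ 1 ✓]
All checks pass, so 48 has order 100 and is a primitive root modulo 101.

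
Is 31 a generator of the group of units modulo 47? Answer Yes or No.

φ(47) = 47 − 1 = 46 = 2 · 23.
It suffices to check that the order of 31 is not a proper divisor of 46: compute 31^(46/q) for q ∈ {2, 23}.
31^23 ≡ 46 (mod 47)  [q = 2: ≢ 1 ✓]
31^2 ≡ 21 (mod 47)  [q = 23: ≢ 1 ✓]
All checks pass, so 31 has order 46 and is a primitive root modulo 47.

Yes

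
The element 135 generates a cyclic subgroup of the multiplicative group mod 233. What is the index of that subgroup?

ord(135) | φ(233) = 233 − 1 = 232 = 2^3 · 29.
Divisors of 232: 1, 2, 4, 8, 29, 58, 116, 232.
Check 135^d mod 233 for each divisor in increasing order:
135^1 ≡ 135 (mod 233)
135^2 ≡ 51 (mod 233)
135^4 ≡ 38 (mod 233)
135^8 ≡ 46 (mod 233)
135^29 ≡ 1 (mod 233) ✓
Thus |⟨135⟩| = ord(135) = 29.
[(Z/233Z)^× : ⟨135⟩] = 232/29 = 8.

8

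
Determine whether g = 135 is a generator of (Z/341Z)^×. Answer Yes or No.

No

341 = 11 · 31 is a product of two distinct odd primes, so (Z/341Z)^× ≅ (Z/11Z)^× × (Z/31Z)^× is not cyclic.
No primitive root modulo 341 exists; in particular 135 is not one.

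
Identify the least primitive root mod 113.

3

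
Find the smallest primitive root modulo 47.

5

φ(47) = 47 − 1 = 46 = 2 · 23.
Test candidates g = 2, 3, … against the prime factors q ∈ {2, 23} of φ(47): g is a generator iff g^(46/q) ≢ 1 for every such q.
g = 2: 2^23 ≡ 1 — hits 1, so not a primitive root.
g = 3: 3^23 ≡ 1 — hits 1, so not a primitive root.
g = 4: 4^23 ≡ 1 — hits 1, so not a primitive root.
g = 5: 5^23 ≡ 46; 5^2 ≡ 25 — none is 1, so 5 is a primitive root.
Hence the least primitive root of 47 is 5.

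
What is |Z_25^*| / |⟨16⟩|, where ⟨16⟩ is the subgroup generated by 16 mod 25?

The order of 16 must divide φ(25) = φ(5^2) = 5·(5−1) = 20 = 2^2 · 5.
Divisors of 20: 1, 2, 4, 5, 10, 20.
Evaluate successive powers at the divisors of 20:
16^1 ≡ 16 (mod 25)
16^2 ≡ 6 (mod 25)
16^4 ≡ 11 (mod 25)
16^5 ≡ 1 (mod 25) ✓
Thus |⟨16⟩| = ord(16) = 5.
[(Z/25Z)^× : ⟨16⟩] = 20/5 = 4.

4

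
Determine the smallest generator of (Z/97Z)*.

5

φ(97) = 97 − 1 = 96 = 2^5 · 3.
Test candidates g = 2, 3, … against the prime factors q ∈ {2, 3} of φ(97): g is a generator iff g^(96/q) ≢ 1 for every such q.
g = 2: 2^48 ≡ 1 — hits 1, so not a primitive root.
g = 3: 3^48 ≡ 1 — hits 1, so not a primitive root.
g = 4: 4^48 ≡ 1 — hits 1, so not a primitive root.
g = 5: 5^48 ≡ 96; 5^32 ≡ 35 — none is 1, so 5 is a primitive root.
The smallest primitive root modulo 97 is 5.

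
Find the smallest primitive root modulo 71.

7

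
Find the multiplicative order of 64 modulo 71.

The order of 64 must divide φ(71) = 71 − 1 = 70 = 2 · 5 · 7.
Divisors of 70: 1, 2, 5, 7, 10, 14, 35, 70.
Test each divisor d:
64^1 ≡ 64
64^2 ≡ 49
64^5 ≡ 20
64^7 ≡ 57
64^10 ≡ 45
64^14 ≡ 54
64^35 ≡ 1
The smallest such exponent is 35, so the order of 64 is 35.

35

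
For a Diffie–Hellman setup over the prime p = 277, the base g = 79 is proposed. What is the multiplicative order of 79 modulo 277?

ord(79) | φ(277) = 277 − 1 = 276 = 2^2 · 3 · 23.
Divisors of 276: 1, 2, 3, 4, 6, 12, 23, 46, 69, 92, 138, 276.
Evaluate successive powers at the divisors of 276:
79^1 ≡ 79 (mod 277)
79^2 ≡ 147 (mod 277)
79^3 ≡ 256 (mod 277)
79^4 ≡ 3 (mod 277)
79^6 ≡ 164 (mod 277)
79^12 ≡ 27 (mod 277)
79^23 ≡ 160 (mod 277)
79^46 ≡ 116 (mod 277)
79^69 ≡ 1 (mod 277) ✓
So ord_277(79) = 69.

69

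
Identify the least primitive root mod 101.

2

φ(101) = 101 − 1 = 100 = 2^2 · 5^2.
Test candidates g = 2, 3, … against the prime factors q ∈ {2, 5} of φ(101): g is a generator iff g^(100/q) ≢ 1 for every such q.
g = 2: 2^50 ≡ 100; 2^20 ≡ 95 — none is 1, so 2 is a primitive root.
Hence the least primitive root of 101 is 2.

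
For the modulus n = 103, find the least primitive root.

5

φ(103) = 103 − 1 = 102 = 2 · 3 · 17.
g is a primitive root iff g^(102/q) ≢ 1 (mod 103) for each prime q ∈ {2, 3, 17}.
g = 2: 2^51 ≡ 1 — hits 1, so not a primitive root.
g = 3: 3^51 ≡ 102; 3^34 ≡ 1 — hits 1, so not a primitive root.
g = 4: 4^51 ≡ 1 — hits 1, so not a primitive root.
g = 5: 5^51 ≡ 102; 5^34 ≡ 56; 5^6 ≡ 72 — none is 1, so 5 is a primitive root.
The smallest primitive root modulo 103 is 5.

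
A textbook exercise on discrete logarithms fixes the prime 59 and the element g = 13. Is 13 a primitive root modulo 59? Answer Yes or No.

φ(59) = 59 − 1 = 58 = 2 · 29.
13 is a primitive root mod 59 iff 13^(φ(59)/q) ≢ 1 for every prime q | φ(59), i.e. q ∈ {2, 29}.
13^29 ≡ 58 (mod 59)  [q = 2: ≢ 1 ✓]
13^2 ≡ 51 (mod 59)  [q = 29: ≢ 1 ✓]
Every test exponent gives a nontrivial residue, hence 13 generates the full group.

Yes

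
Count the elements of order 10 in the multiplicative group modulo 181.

4

φ(181) = 181 − 1 = 180 = 2^2 · 3^2 · 5.
In a cyclic group of order 180, there are φ(d) elements of order d for each divisor d of 180, and zero for non-divisors.
10 = 2 · 5 divides 180, and φ(10) = 4.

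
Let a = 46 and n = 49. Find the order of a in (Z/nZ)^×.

21

The order of 46 must divide φ(49) = φ(7^2) = 7·(7−1) = 42 = 2 · 3 · 7.
Divisors of 42: 1, 2, 3, 6, 7, 14, 21, 42.
Check 46^d mod 49 for each divisor in increasing order:
46^1 ≡ 46 (mod 49)
46^2 ≡ 9 (mod 49)
46^3 ≡ 22 (mod 49)
46^6 ≡ 43 (mod 49)
46^7 ≡ 18 (mod 49)
46^14 ≡ 30 (mod 49)
46^21 ≡ 1 (mod 49) ✓
Hence ord(46) = 21.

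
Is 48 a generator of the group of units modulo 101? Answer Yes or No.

φ(101) = 101 − 1 = 100 = 2^2 · 5^2.
Test 48^(100/q) mod 101 for each prime factor q of 100:
48^50 ≡ 100 (mod 101)  [q = 2: ≢ 1 ✓]
48^20 ≡ 87 (mod 101)  [q = 5: ≢ 1 ✓]
None equal 1, so ord_101(48) = 100: 48 is a primitive root.

Yes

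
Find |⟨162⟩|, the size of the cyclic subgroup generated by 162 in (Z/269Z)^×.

268

Since 162 ∈ (Z/269Z)^×, its order divides φ(269) = 269 − 1 = 268 = 2^2 · 67.
Divisors of 268: 1, 2, 4, 67, 134, 268.
Evaluate successive powers at the divisors of 268:
162^1 ≡ 162 (mod 269)
162^2 ≡ 151 (mod 269)
162^4 ≡ 205 (mod 269)
162^67 ≡ 187 (mod 269)
162^134 ≡ 268 (mod 269)
162^268 ≡ 1 (mod 269) ✓
The smallest such exponent is 268, so the order of 162 is 268.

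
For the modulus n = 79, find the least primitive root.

3

φ(79) = 79 − 1 = 78 = 2 · 3 · 13.
Test candidates g = 2, 3, … against the prime factors q ∈ {2, 3, 13} of φ(79): g is a generator iff g^(78/q) ≢ 1 for every such q.
g = 2: 2^39 ≡ 1 — hits 1, so not a primitive root.
g = 3: 3^39 ≡ 78; 3^26 ≡ 23; 3^6 ≡ 18 — none is 1, so 3 is a primitive root.
The smallest primitive root modulo 79 is 3.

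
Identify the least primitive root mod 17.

φ(17) = 17 − 1 = 16 = 2^4.
g is a primitive root iff g^(16/q) ≢ 1 (mod 17) for each prime q ∈ {2}.
g = 2: 2^8 ≡ 1 — hits 1, so not a primitive root.
g = 3: 3^8 ≡ 16 — none is 1, so 3 is a primitive root.
So 3 is the smallest generator of (Z/17Z)^×.

3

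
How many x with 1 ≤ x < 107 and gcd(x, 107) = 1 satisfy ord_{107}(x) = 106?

φ(107) = 107 − 1 = 106 = 2 · 53.
Since (Z/107Z)^× is cyclic of order 106, the number of elements of order d is φ(d) when d | 106 and 0 otherwise.
106 = 2 · 53 divides 106, and φ(106) = 52.

52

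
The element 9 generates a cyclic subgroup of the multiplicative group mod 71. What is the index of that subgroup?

2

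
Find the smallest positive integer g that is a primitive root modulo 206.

φ(206) = φ(2)·φ(103) = 1·102 = 102 = 2 · 3 · 17.
g is a primitive root iff g^(102/q) ≢ 1 (mod 206) for each prime q ∈ {2, 3, 17}.
g = 2: gcd(2, 206) = 2 > 1, not a unit — skip.
g = 3: 3^51 ≡ 205; 3^34 ≡ 1 — hits 1, so not a primitive root.
g = 4: gcd(4, 206) = 2 > 1, not a unit — skip.
g = 5: 5^51 ≡ 205; 5^34 ≡ 159; 5^6 ≡ 175 — none is 1, so 5 is a primitive root.
So 5 is the smallest generator of (Z/206Z)^×.

5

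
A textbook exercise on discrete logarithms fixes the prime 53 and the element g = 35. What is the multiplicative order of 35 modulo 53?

52

By Lagrange's theorem, ord_53(35) divides φ(53) = 53 − 1 = 52 = 2^2 · 13.
Divisors of 52: 1, 2, 4, 13, 26, 52.
Evaluate successive powers at the divisors of 52:
35^1 ≡ 35
35^2 ≡ 6
35^4 ≡ 36
35^13 ≡ 30
35^26 ≡ 52
35^52 ≡ 1
The smallest such exponent is 52, so the order of 35 is 52.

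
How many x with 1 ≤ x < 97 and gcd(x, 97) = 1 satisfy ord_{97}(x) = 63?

φ(97) = 97 − 1 = 96 = 2^5 · 3.
Since (Z/97Z)^× is cyclic of order 96, the number of elements of order d is φ(d) when d | 96 and 0 otherwise.
Here 96 is not a multiple of 63, so there are no elements of order 63.

0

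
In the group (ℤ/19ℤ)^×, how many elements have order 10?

φ(19) = 19 − 1 = 18 = 2 · 3^2.
In a cyclic group of order 18, there are φ(d) elements of order d for each divisor d of 18, and zero for non-divisors.
Here 18 is not a multiple of 10, so there are no elements of order 10.

0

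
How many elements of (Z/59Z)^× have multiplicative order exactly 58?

φ(59) = 59 − 1 = 58 = 2 · 29.
(Z/59Z)^× is cyclic (|G| = 58); a cyclic group of order m has exactly φ(d) elements of each order d | m, and none otherwise.
58 = 2 · 29 divides 58, and φ(58) = 28.

28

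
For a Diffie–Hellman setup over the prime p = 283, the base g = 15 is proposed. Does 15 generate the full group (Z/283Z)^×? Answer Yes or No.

No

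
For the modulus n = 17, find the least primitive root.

φ(17) = 17 − 1 = 16 = 2^4.
Test candidates g = 2, 3, … against the prime factors q ∈ {2} of φ(17): g is a generator iff g^(16/q) ≢ 1 for every such q.
g = 2: 2^8 ≡ 1 — hits 1, so not a primitive root.
g = 3: 3^8 ≡ 16 — none is 1, so 3 is a primitive root.
So 3 is the smallest generator of (Z/17Z)^×.

3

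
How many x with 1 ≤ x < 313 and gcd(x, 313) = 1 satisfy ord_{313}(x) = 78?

24

φ(313) = 313 − 1 = 312 = 2^3 · 3 · 13.
In a cyclic group of order 312, there are φ(d) elements of order d for each divisor d of 312, and zero for non-divisors.
78 = 2 · 3 · 13 divides 312, and φ(78) = 24.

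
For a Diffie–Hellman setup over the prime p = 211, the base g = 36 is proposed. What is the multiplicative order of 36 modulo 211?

105

ord(36) | φ(211) = 211 − 1 = 210 = 2 · 3 · 5 · 7.
Divisors of 210: 1, 2, 3, 5, 6, 7, 10, 14, 15, 21, 30, 35, 42, 70, 105, 210.
Evaluate successive powers at the divisors of 210:
36^1 ≡ 36
36^2 ≡ 30
36^3 ≡ 25
36^5 ≡ 117
36^6 ≡ 203
36^7 ≡ 134
36^10 ≡ 185
36^14 ≡ 21
36^15 ≡ 123
36^21 ≡ 71
36^30 ≡ 148
36^35 ≡ 14
36^42 ≡ 188
36^70 ≡ 196
36^105 ≡ 1
Therefore the multiplicative order of 36 modulo 211 is 105.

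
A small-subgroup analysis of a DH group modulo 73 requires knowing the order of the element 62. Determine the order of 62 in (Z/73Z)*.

72

Since 62 ∈ (Z/73Z)^×, its order divides φ(73) = 73 − 1 = 72 = 2^3 · 3^2.
Divisors of 72: 1, 2, 3, 4, 6, 8, 9, 12, 18, 24, 36, 72.
Check 62^d mod 73 for each divisor in increasing order:
62^1 ≡ 62 (mod 73)
62^2 ≡ 48 (mod 73)
62^3 ≡ 56 (mod 73)
62^4 ≡ 41 (mod 73)
62^6 ≡ 70 (mod 73)
62^8 ≡ 2 (mod 73)
62^9 ≡ 51 (mod 73)
62^12 ≡ 9 (mod 73)
62^18 ≡ 46 (mod 73)
62^24 ≡ 8 (mod 73)
62^36 ≡ 72 (mod 73)
62^72 ≡ 1 (mod 73) ✓
So ord_73(62) = 72.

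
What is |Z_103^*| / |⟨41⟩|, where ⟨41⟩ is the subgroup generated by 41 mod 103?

Since 41 ∈ (Z/103Z)^×, its order divides φ(103) = 103 − 1 = 102 = 2 · 3 · 17.
Divisors of 102: 1, 2, 3, 6, 17, 34, 51, 102.
Evaluate successive powers at the divisors of 102:
41^1 ≡ 41 (mod 103)
41^2 ≡ 33 (mod 103)
41^3 ≡ 14 (mod 103)
41^6 ≡ 93 (mod 103)
41^17 ≡ 56 (mod 103)
41^34 ≡ 46 (mod 103)
41^51 ≡ 1 (mod 103) ✓
The order of 41 is 51, so the subgroup it generates has 51 elements.
The index is φ(103) / ord(41) = 102 / 51 = 2.

2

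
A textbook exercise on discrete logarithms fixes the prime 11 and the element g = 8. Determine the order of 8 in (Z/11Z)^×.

10

The order of 8 must divide φ(11) = 11 − 1 = 10 = 2 · 5.
Divisors of 10: 1, 2, 5, 10.
Test each divisor d:
8^1 ≡ 8 (mod 11)
8^2 ≡ 9 (mod 11)
8^5 ≡ 10 (mod 11)
8^10 ≡ 1 (mod 11) ✓
Hence ord(8) = 10.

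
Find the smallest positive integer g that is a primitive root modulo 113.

3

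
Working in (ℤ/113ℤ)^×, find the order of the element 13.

56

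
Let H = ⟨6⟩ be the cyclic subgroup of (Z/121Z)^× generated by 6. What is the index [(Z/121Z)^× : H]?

By Lagrange's theorem, ord_121(6) divides φ(121) = φ(11^2) = 11·(11−1) = 110 = 2 · 5 · 11.
Divisors of 110: 1, 2, 5, 10, 11, 22, 55, 110.
Compute 6^d (mod 121) for the divisors d until we hit 1:
6^1 ≡ 6 (mod 121)
6^2 ≡ 36 (mod 121)
6^5 ≡ 32 (mod 121)
6^10 ≡ 56 (mod 121)
6^11 ≡ 94 (mod 121)
6^22 ≡ 3 (mod 121)
6^55 ≡ 120 (mod 121)
6^110 ≡ 1 (mod 121) ✓
The order of 6 is 110, so the subgroup it generates has 110 elements.
[(Z/121Z)^× : ⟨6⟩] = 110/110 = 1.

1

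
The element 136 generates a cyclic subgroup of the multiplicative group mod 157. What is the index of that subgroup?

The order of 136 must divide φ(157) = 157 − 1 = 156 = 2^2 · 3 · 13.
Divisors of 156: 1, 2, 3, 4, 6, 12, 13, 26, 39, 52, 78, 156.
Evaluate successive powers at the divisors of 156:
136^1 ≡ 136 (mod 157)
136^2 ≡ 127 (mod 157)
136^3 ≡ 2 (mod 157)
136^4 ≡ 115 (mod 157)
136^6 ≡ 4 (mod 157)
136^12 ≡ 16 (mod 157)
136^13 ≡ 135 (mod 157)
136^26 ≡ 13 (mod 157)
136^39 ≡ 28 (mod 157)
136^52 ≡ 12 (mod 157)
136^78 ≡ 156 (mod 157)
136^156 ≡ 1 (mod 157) ✓
So ord_157(136) = 156, hence |⟨136⟩| = 156.
Index = |(Z/157Z)^×| / |⟨136⟩| = 156 / 156 = 1.

1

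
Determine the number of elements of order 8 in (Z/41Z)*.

4

φ(41) = 41 − 1 = 40 = 2^3 · 5.
In a cyclic group of order 40, there are φ(d) elements of order d for each divisor d of 40, and zero for non-divisors.
8 = 2^3 divides 40, and φ(8) = 4.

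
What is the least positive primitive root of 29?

2

φ(29) = 29 − 1 = 28 = 2^2 · 7.
Test candidates g = 2, 3, … against the prime factors q ∈ {2, 7} of φ(29): g is a generator iff g^(28/q) ≢ 1 for every such q.
g = 2: 2^14 ≡ 28; 2^4 ≡ 16 — none is 1, so 2 is a primitive root.
The smallest primitive root modulo 29 is 2.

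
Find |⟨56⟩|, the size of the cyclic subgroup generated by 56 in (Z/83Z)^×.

ord(56) | φ(83) = 83 − 1 = 82 = 2 · 41.
Divisors of 82: 1, 2, 41, 82.
Evaluate successive powers at the divisors of 82:
56^1 ≡ 56 (mod 83)
56^2 ≡ 65 (mod 83)
56^41 ≡ 82 (mod 83)
56^82 ≡ 1 (mod 83) ✓
Therefore the multiplicative order of 56 modulo 83 is 82.

82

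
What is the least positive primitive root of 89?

φ(89) = 89 − 1 = 88 = 2^3 · 11.
Test candidates g = 2, 3, … against the prime factors q ∈ {2, 11} of φ(89): g is a generator iff g^(88/q) ≢ 1 for every such q.
g = 2: 2^44 ≡ 1 — hits 1, so not a primitive root.
g = 3: 3^44 ≡ 88; 3^8 ≡ 64 — none is 1, so 3 is a primitive root.
The smallest primitive root modulo 89 is 3.

3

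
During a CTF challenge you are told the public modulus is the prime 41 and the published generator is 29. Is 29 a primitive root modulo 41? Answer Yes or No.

Yes

φ(41) = 41 − 1 = 40 = 2^3 · 5.
It suffices to check that the order of 29 is not a proper divisor of 40: compute 29^(40/q) for q ∈ {2, 5}.
29^20 ≡ 40 (mod 41)  [q = 2: ≢ 1 ✓]
29^8 ≡ 18 (mod 41)  [q = 5: ≢ 1 ✓]
Every test exponent gives a nontrivial residue, hence 29 generates the full group.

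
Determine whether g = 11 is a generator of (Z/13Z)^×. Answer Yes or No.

φ(13) = 13 − 1 = 12 = 2^2 · 3.
11 is a primitive root mod 13 iff 11^(φ(13)/q) ≢ 1 for every prime q | φ(13), i.e. q ∈ {2, 3}.
11^6 ≡ 12 (mod 13)  [q = 2: ≢ 1 ✓]
11^4 ≡ 3 (mod 13)  [q = 3: ≢ 1 ✓]
None equal 1, so ord_13(11) = 12: 11 is a primitive root.

Yes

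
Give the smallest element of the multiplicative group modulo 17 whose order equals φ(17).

φ(17) = 17 − 1 = 16 = 2^4.
Test candidates g = 2, 3, … against the prime factors q ∈ {2} of φ(17): g is a generator iff g^(16/q) ≢ 1 for every such q.
g = 2: 2^8 ≡ 1 — hits 1, so not a primitive root.
g = 3: 3^8 ≡ 16 — none is 1, so 3 is a primitive root.
So 3 is the smallest generator of (Z/17Z)^×.

3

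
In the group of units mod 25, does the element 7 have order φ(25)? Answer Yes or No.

No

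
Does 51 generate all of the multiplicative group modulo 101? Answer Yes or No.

φ(101) = 101 − 1 = 100 = 2^2 · 5^2.
An element g generates (Z/101Z)^× iff g^(100/q) ≢ 1 (mod 101) for each prime q ∈ {2, 5}.
51^50 ≡ 100 (mod 101)  [q = 2: ≢ 1 ✓]
51^20 ≡ 84 (mod 101)  [q = 5: ≢ 1 ✓]
None equal 1, so ord_101(51) = 100: 51 is a primitive root.

Yes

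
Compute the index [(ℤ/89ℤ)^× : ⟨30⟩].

1

Since 30 ∈ (Z/89Z)^×, its order divides φ(89) = 89 − 1 = 88 = 2^3 · 11.
Divisors of 88: 1, 2, 4, 8, 11, 22, 44, 88.
Evaluate successive powers at the divisors of 88:
30^1 ≡ 30 (mod 89)
30^2 ≡ 10 (mod 89)
30^4 ≡ 11 (mod 89)
30^8 ≡ 32 (mod 89)
30^11 ≡ 77 (mod 89)
30^22 ≡ 55 (mod 89)
30^44 ≡ 88 (mod 89)
30^88 ≡ 1 (mod 89) ✓
The order of 30 is 88, so the subgroup it generates has 88 elements.
Index = |(Z/89Z)^×| / |⟨30⟩| = 88 / 88 = 1.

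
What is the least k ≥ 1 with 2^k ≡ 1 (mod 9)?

6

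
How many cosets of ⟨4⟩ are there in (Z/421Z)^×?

2

By Lagrange's theorem, ord_421(4) divides φ(421) = 421 − 1 = 420 = 2^2 · 3 · 5 · 7.
Divisors of 420: 1, 2, 3, 4, 5, 6, 7, 10, 12, 14, 15, 20, 21, 28, 30, 35, 42, 60, 70, 84, 105, 140, 210, 420.
Compute 4^d (mod 421) for the divisors d until we hit 1:
4^1 ≡ 4
4^2 ≡ 16
4^3 ≡ 64
4^4 ≡ 256
4^5 ≡ 182
4^6 ≡ 307
4^7 ≡ 386
4^10 ≡ 286
4^12 ≡ 366
4^14 ≡ 383
4^15 ≡ 269
4^20 ≡ 122
4^21 ≡ 67
4^28 ≡ 181
4^30 ≡ 370
4^35 ≡ 401
4^42 ≡ 279
4^60 ≡ 75
4^70 ≡ 400
4^84 ≡ 377
4^105 ≡ 420
4^140 ≡ 20
4^210 ≡ 1
The order of 4 is 210, so the subgroup it generates has 210 elements.
Index = |(Z/421Z)^×| / |⟨4⟩| = 420 / 210 = 2.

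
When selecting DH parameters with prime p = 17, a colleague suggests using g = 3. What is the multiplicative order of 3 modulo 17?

Since 3 ∈ (Z/17Z)^×, its order divides φ(17) = 17 − 1 = 16 = 2^4.
Divisors of 16: 1, 2, 4, 8, 16.
Check 3^d mod 17 for each divisor in increasing order:
3^1 ≡ 3 (mod 17)
3^2 ≡ 9 (mod 17)
3^4 ≡ 13 (mod 17)
3^8 ≡ 16 (mod 17)
3^16 ≡ 1 (mod 17) ✓
Therefore the multiplicative order of 3 modulo 17 is 16.

16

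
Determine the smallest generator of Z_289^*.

3

φ(289) = φ(17^2) = 17·(17−1) = 272 = 2^4 · 17.
g is a primitive root iff g^(272/q) ≢ 1 (mod 289) for each prime q ∈ {2, 17}.
g = 2: 2^136 ≡ 1 — hits 1, so not a primitive root.
g = 3: 3^136 ≡ 288; 3^16 ≡ 171 — none is 1, so 3 is a primitive root.
Hence the least primitive root of 289 is 3.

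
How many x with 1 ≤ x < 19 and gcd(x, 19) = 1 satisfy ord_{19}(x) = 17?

0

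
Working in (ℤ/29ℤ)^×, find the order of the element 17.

4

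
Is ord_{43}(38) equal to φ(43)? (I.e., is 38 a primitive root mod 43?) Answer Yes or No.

No

φ(43) = 43 − 1 = 42 = 2 · 3 · 7.
It suffices to check that the order of 38 is not a proper divisor of 42: compute 38^(42/q) for q ∈ {2, 3, 7}.
38^21 ≡ 1 (mod 43)  [q = 2: ≡ 1 ✗]
38^14 ≡ 36 (mod 43)  [q = 3: ≢ 1 ✓]
38^6 ≡ 16 (mod 43)  [q = 7: ≢ 1 ✓]
Since 38^21 ≡ 1, the order of 38 divides 21 < 42, so 38 is not a primitive root.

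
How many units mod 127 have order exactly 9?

φ(127) = 127 − 1 = 126 = 2 · 3^2 · 7.
(Z/127Z)^× is cyclic (|G| = 126); a cyclic group of order m has exactly φ(d) elements of each order d | m, and none otherwise.
9 = 3^2 divides 126, and φ(9) = 6.

6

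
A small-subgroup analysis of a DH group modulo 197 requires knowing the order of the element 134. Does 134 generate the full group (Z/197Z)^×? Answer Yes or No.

φ(197) = 197 − 1 = 196 = 2^2 · 7^2.
It suffices to check that the order of 134 is not a proper divisor of 196: compute 134^(196/q) for q ∈ {2, 7}.
134^98 ≡ 1 (mod 197)  [q = 2: ≡ 1 ✗]
134^28 ≡ 164 (mod 197)  [q = 7: ≢ 1 ✓]
134^98 ≡ 1 shows ord(134) | 98, strictly less than φ(197); not a primitive root.

No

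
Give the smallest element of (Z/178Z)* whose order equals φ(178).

φ(178) = φ(2)·φ(89) = 1·88 = 88 = 2^3 · 11.
Test candidates g = 2, 3, … against the prime factors q ∈ {2, 11} of φ(178): g is a generator iff g^(88/q) ≢ 1 for every such q.
g = 2: gcd(2, 178) = 2 > 1, not a unit — skip.
g = 3: 3^44 ≡ 177; 3^8 ≡ 153 — none is 1, so 3 is a primitive root.
Hence the least primitive root of 178 is 3.

3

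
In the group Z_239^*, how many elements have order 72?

0

φ(239) = 239 − 1 = 238 = 2 · 7 · 17.
Since (Z/239Z)^× is cyclic of order 238, the number of elements of order d is φ(d) when d | 238 and 0 otherwise.
Since 72 ∤ 238, the count is 0.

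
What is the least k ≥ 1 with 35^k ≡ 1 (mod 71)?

By Lagrange's theorem, ord_71(35) divides φ(71) = 71 − 1 = 70 = 2 · 5 · 7.
Divisors of 70: 1, 2, 5, 7, 10, 14, 35, 70.
Test each divisor d:
35^1 ≡ 35 (mod 71)
35^2 ≡ 18 (mod 71)
35^5 ≡ 51 (mod 71)
35^7 ≡ 66 (mod 71)
35^10 ≡ 45 (mod 71)
35^14 ≡ 25 (mod 71)
35^35 ≡ 70 (mod 71)
35^70 ≡ 1 (mod 71) ✓
Hence ord(35) = 70.

70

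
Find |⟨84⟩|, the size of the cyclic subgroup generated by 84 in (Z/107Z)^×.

106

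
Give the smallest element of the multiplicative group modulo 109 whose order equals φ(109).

φ(109) = 109 − 1 = 108 = 2^2 · 3^3.
g is a primitive root iff g^(108/q) ≢ 1 (mod 109) for each prime q ∈ {2, 3}.
g = 2: 2^54 ≡ 108; 2^36 ≡ 1 — hits 1, so not a primitive root.
g = 3: 3^54 ≡ 1 — hits 1, so not a primitive root.
g = 4: 4^54 ≡ 1 — hits 1, so not a primitive root.
g = 5: 5^54 ≡ 1 — hits 1, so not a primitive root.
g = 6: 6^54 ≡ 108; 6^36 ≡ 63 — none is 1, so 6 is a primitive root.
Hence the least primitive root of 109 is 6.

6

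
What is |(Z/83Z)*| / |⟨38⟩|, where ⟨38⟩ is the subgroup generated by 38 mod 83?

2

The order of 38 must divide φ(83) = 83 − 1 = 82 = 2 · 41.
Divisors of 82: 1, 2, 41, 82.
Evaluate successive powers at the divisors of 82:
38^1 ≡ 38
38^2 ≡ 33
38^41 ≡ 1
The order of 38 is 41, so the subgroup it generates has 41 elements.
The index is φ(83) / ord(38) = 82 / 41 = 2.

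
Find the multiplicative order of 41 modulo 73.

18

By Lagrange's theorem, ord_73(41) divides φ(73) = 73 − 1 = 72 = 2^3 · 3^2.
Divisors of 72: 1, 2, 3, 4, 6, 8, 9, 12, 18, 24, 36, 72.
Evaluate successive powers at the divisors of 72:
41^1 ≡ 41
41^2 ≡ 2
41^3 ≡ 9
41^4 ≡ 4
41^6 ≡ 8
41^8 ≡ 16
41^9 ≡ 72
41^12 ≡ 64
41^18 ≡ 1
The smallest such exponent is 18, so the order of 41 is 18.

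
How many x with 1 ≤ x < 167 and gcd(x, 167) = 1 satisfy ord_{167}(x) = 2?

1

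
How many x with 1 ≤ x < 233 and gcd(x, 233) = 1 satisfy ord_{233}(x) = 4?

2

φ(233) = 233 − 1 = 232 = 2^3 · 29.
In a cyclic group of order 232, there are φ(d) elements of order d for each divisor d of 232, and zero for non-divisors.
4 = 2^2 divides 232, and φ(4) = 2.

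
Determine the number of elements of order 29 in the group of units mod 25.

φ(25) = φ(5^2) = 5·(5−1) = 20 = 2^2 · 5.
(Z/25Z)^× is cyclic (|G| = 20); a cyclic group of order m has exactly φ(d) elements of each order d | m, and none otherwise.
Here 20 is not a multiple of 29, so there are no elements of order 29.

0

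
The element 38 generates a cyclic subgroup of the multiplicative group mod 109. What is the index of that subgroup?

12

Since 38 ∈ (Z/109Z)^×, its order divides φ(109) = 109 − 1 = 108 = 2^2 · 3^3.
Divisors of 108: 1, 2, 3, 4, 6, 9, 12, 18, 27, 36, 54, 108.
Check 38^d mod 109 for each divisor in increasing order:
38^1 ≡ 38 (mod 109)
38^2 ≡ 27 (mod 109)
38^3 ≡ 45 (mod 109)
38^4 ≡ 75 (mod 109)
38^6 ≡ 63 (mod 109)
38^9 ≡ 1 (mod 109) ✓
Thus |⟨38⟩| = ord(38) = 9.
[(Z/109Z)^× : ⟨38⟩] = 108/9 = 12.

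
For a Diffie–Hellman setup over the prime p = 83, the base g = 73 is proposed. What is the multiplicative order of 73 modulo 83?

The order of 73 must divide φ(83) = 83 − 1 = 82 = 2 · 41.
Divisors of 82: 1, 2, 41, 82.
Evaluate successive powers at the divisors of 82:
73^1 ≡ 73
73^2 ≡ 17
73^41 ≡ 82
73^82 ≡ 1
So ord_83(73) = 82.

82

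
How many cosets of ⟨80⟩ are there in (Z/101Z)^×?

4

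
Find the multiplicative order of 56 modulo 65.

6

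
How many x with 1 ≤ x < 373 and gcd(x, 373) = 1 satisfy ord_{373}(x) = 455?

0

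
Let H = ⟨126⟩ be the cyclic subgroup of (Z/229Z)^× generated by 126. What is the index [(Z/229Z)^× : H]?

The order of 126 must divide φ(229) = 229 − 1 = 228 = 2^2 · 3 · 19.
Divisors of 228: 1, 2, 3, 4, 6, 12, 19, 38, 57, 76, 114, 228.
Check 126^d mod 229 for each divisor in increasing order:
126^1 ≡ 126 (mod 229)
126^2 ≡ 75 (mod 229)
126^3 ≡ 61 (mod 229)
126^4 ≡ 129 (mod 229)
126^6 ≡ 57 (mod 229)
126^12 ≡ 43 (mod 229)
126^19 ≡ 134 (mod 229)
126^38 ≡ 94 (mod 229)
126^57 ≡ 1 (mod 229) ✓
So ord_229(126) = 57, hence |⟨126⟩| = 57.
The index is φ(229) / ord(126) = 228 / 57 = 4.

4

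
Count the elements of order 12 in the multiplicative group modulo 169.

4

φ(169) = φ(13^2) = 13·(13−1) = 156 = 2^2 · 3 · 13.
Since (Z/169Z)^× is cyclic of order 156, the number of elements of order d is φ(d) when d | 156 and 0 otherwise.
12 = 2^2 · 3 divides 156, and φ(12) = 4.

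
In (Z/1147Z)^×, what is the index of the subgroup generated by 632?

The order of 632 must divide φ(1147) = φ(31·37) = (31−1)·(37−1) = 30·36 = 1080 = 2^3 · 3^3 · 5.
Divisors of 1080: 1, 2, 3, 4, 5, 6, 8, 9, 10, 12, 15, 18, 20, 24, 27, 30, 36, 40, 45, 54, 60, 72, 90, 108, 120, 135, 180, 216, 270, 360, 540, 1080.
Test each divisor d:
632^1 ≡ 632 (mod 1147)
632^2 ≡ 268 (mod 1147)
632^3 ≡ 767 (mod 1147)
632^4 ≡ 710 (mod 1147)
632^5 ≡ 243 (mod 1147)
632^6 ≡ 1025 (mod 1147)
632^8 ≡ 567 (mod 1147)
632^9 ≡ 480 (mod 1147)
632^10 ≡ 552 (mod 1147)
632^12 ≡ 1120 (mod 1147)
632^15 ≡ 1084 (mod 1147)
632^18 ≡ 1000 (mod 1147)
632^20 ≡ 749 (mod 1147)
632^24 ≡ 729 (mod 1147)
632^27 ≡ 554 (mod 1147)
632^30 ≡ 528 (mod 1147)
632^36 ≡ 963 (mod 1147)
632^40 ≡ 118 (mod 1147)
632^45 ≡ 1146 (mod 1147)
632^54 ≡ 667 (mod 1147)
632^60 ≡ 63 (mod 1147)
632^72 ≡ 593 (mod 1147)
632^90 ≡ 1 (mod 1147) ✓
Thus |⟨632⟩| = ord(632) = 90.
[(Z/1147Z)^× : ⟨632⟩] = 1080/90 = 12.

12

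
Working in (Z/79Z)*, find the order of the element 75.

ord(75) | φ(79) = 79 − 1 = 78 = 2 · 3 · 13.
Divisors of 78: 1, 2, 3, 6, 13, 26, 39, 78.
Evaluate successive powers at the divisors of 78:
75^1 ≡ 75 (mod 79)
75^2 ≡ 16 (mod 79)
75^3 ≡ 15 (mod 79)
75^6 ≡ 67 (mod 79)
75^13 ≡ 56 (mod 79)
75^26 ≡ 55 (mod 79)
75^39 ≡ 78 (mod 79)
75^78 ≡ 1 (mod 79) ✓
So ord_79(75) = 78.

78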